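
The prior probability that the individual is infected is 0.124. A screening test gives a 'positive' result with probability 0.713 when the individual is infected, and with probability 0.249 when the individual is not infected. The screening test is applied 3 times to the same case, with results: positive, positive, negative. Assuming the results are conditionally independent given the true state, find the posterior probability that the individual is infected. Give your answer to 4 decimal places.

Posterior P(H) ≈ 0.3073

Let H be the event that the individual is infected; start with P(H) = 0.124. P('positive'|H) = 0.713, P('positive'|¬H) = 0.249.
Update on result 1 ('positive'): P(H) ← 0.713·0.1240 / (0.713·0.1240 + 0.249·0.8760) = 0.088412/0.30654 = 0.2884.
Update on result 2 ('positive'): P(H) ← 0.713·0.2884 / (0.713·0.2884 + 0.249·0.7116) = 0.20565/0.38283 = 0.5372.
Update on result 3 ('negative'): P(H) ← 0.287·0.5372 / (0.287·0.5372 + 0.751·0.4628) = 0.15417/0.50175 = 0.3073.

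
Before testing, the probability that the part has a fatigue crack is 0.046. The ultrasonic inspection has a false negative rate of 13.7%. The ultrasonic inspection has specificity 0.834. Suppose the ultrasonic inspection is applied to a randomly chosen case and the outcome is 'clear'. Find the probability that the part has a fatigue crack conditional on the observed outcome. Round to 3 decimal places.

Write H for 'the part has a fatigue crack'. Prior odds H:¬H = 0.046/0.954 = 0.048218. For the 'clear' outcome, the likelihood ratio is 0.137/0.834 = 0.16427.
Posterior odds = 0.048218 × 0.16427 = 0.0079207, so P(H|E) = 0.0079207/(1+0.0079207) = 0.008.

P(H | E) ≈ 0.008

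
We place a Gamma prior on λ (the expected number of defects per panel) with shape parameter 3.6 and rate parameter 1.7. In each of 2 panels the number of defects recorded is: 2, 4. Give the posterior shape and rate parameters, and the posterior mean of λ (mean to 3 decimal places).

Total count ∑xᵢ = 6 over n = 2 panels.
Gamma is conjugate to the Poisson likelihood: posterior is Gamma(shape = 3.6+6 = 9.6, rate = 1.7+2 = 3.7).
E[λ | data] = 9.6/3.7 = 2.595.

Posterior: Gamma(shape=9.6, rate=3.7); mean ≈ 2.595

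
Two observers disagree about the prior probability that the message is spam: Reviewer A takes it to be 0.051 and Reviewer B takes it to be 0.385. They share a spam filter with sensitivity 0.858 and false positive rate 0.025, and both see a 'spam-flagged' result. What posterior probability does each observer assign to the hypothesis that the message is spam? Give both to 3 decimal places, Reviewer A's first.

Reviewer A: 0.648; Reviewer B: 0.956

P('+'|H) = 0.858, P('+'|¬H) = 0.025.
Reviewer A: numerator 0.858·0.051 = 0.043758; evidence = 0.043758+0.025·0.949 = 0.067483; posterior = 0.648.
Reviewer B: numerator 0.858·0.385 = 0.33033; evidence = 0.33033+0.025·0.615 = 0.34571; posterior = 0.956.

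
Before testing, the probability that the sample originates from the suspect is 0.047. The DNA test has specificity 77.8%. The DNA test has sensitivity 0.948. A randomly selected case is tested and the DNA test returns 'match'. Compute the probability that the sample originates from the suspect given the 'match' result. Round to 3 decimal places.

P(H | E) ≈ 0.174

Let H be the event that the sample originates from the suspect. P(H) = 0.047, so P(¬H) = 0.953. With E the 'match' result, P(E|H) = 0.948 and P(E|¬H) = 0.222.
P(E) = 0.948·0.047 + 0.222·0.953 = 0.044556 + 0.21157 = 0.25612.
By Bayes' theorem, P(H|E) = 0.044556 / 0.25612 = 0.174.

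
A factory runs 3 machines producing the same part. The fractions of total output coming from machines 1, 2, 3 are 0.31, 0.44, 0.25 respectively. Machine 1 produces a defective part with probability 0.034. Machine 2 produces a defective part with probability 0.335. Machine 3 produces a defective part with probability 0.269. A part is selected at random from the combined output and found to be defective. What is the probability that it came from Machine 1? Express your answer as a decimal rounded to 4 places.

Posterior probability ≈ 0.0468

P(defective|M1) = 0.034; P(defective|M2) = 0.335; P(defective|M3) = 0.269.
Prior × likelihood for each source: 0.31·0.034=0.01054, 0.44·0.335=0.1474, 0.25·0.269=0.06725. Summing gives P(defective) = 0.22519.
P(Machine 1 | defective) = 0.01054 / 0.22519 = 0.0468.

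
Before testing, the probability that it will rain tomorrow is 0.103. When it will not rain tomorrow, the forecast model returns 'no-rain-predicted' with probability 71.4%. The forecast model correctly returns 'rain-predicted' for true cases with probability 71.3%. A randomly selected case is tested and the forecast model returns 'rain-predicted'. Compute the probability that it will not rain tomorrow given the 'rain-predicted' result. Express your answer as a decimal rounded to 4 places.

P(¬H | E) ≈ 0.7774

Let H be the event that it will rain tomorrow. P(H) = 0.103, so P(¬H) = 0.897. With E the 'rain-predicted' result, P(E|H) = 0.713 and P(E|¬H) = 0.286.
P(E) = 0.713·0.103 + 0.286·0.897 = 0.073439 + 0.25654 = 0.32998.
By Bayes' theorem, P(H|E) = 0.073439 / 0.32998 = 0.2226. Hence P(¬H|E) = 1 − 0.2226 = 0.7774.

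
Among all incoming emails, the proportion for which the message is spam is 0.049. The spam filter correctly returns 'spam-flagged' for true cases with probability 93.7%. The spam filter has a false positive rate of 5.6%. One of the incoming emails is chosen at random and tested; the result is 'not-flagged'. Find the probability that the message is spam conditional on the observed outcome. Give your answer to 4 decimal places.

Let H be the event that the message is spam. P(H) = 0.049, so P(¬H) = 0.951. With E the 'not-flagged' result, P(E|H) = 0.063 and P(E|¬H) = 0.944.
P(E) = 0.063·0.049 + 0.944·0.951 = 0.0030870 + 0.89774 = 0.90083.
By Bayes' theorem, P(H|E) = 0.0030870 / 0.90083 = 0.0034.

P(H | E) ≈ 0.0034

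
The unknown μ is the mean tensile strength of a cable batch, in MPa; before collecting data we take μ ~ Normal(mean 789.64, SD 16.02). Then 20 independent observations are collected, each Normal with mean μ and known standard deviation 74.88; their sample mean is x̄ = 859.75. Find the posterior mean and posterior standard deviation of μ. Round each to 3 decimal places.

Posterior mean ≈ 823.147; posterior SD ≈ 11.575

Prior precision 1/τ₀² = 1/16.02² = 0.00389650; data precision n/σ² = 20/74.88² = 0.00356696.
Posterior precision = 0.00389650 + 0.00356696 = 0.00746346, giving posterior SD = 1/√0.00746346 = 11.575.
Posterior mean = (0.00389650·789.64 + 0.00356696·859.75) / 0.00746346 = 823.147.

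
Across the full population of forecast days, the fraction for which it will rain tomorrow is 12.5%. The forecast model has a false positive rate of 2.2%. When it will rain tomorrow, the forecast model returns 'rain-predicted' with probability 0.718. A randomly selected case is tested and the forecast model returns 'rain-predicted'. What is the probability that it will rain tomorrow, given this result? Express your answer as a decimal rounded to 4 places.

P(H | E) ≈ 0.8234

Let H be the event that it will rain tomorrow. P(H) = 0.125, so P(¬H) = 0.875. With E the 'rain-predicted' result, P(E|H) = 0.718 and P(E|¬H) = 0.022.
P(E) = 0.718·0.125 + 0.022·0.875 = 0.089750 + 0.019250 = 0.10900.
By Bayes' theorem, P(H|E) = 0.089750 / 0.10900 = 0.8234.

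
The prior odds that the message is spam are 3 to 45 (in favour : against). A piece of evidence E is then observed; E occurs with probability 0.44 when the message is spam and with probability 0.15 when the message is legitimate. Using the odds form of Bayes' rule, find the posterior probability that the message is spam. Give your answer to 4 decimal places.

Posterior probability ≈ 0.1636

Prior odds = 3/45 = 0.066667.
Likelihood ratio for E = 0.44/0.15 = 2.9333.
Posterior odds = prior odds × LR = 0.19556.
Posterior probability = odds/(1+odds) = 0.19556/1.1956 = 0.1636.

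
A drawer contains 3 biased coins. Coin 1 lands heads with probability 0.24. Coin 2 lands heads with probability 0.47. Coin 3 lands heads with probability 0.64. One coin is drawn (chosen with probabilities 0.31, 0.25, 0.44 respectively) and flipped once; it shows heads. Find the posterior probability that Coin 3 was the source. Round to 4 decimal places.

P(heads|C1) = 0.24; P(heads|C2) = 0.47; P(heads|C3) = 0.64.
Prior × likelihood for each source: 0.31·0.24=0.07440, 0.25·0.47=0.1175, 0.44·0.64=0.2816. Summing gives P(heads) = 0.47350.
P(Coin 3 | heads) = 0.2816 / 0.47350 = 0.5947.

Posterior probability ≈ 0.5947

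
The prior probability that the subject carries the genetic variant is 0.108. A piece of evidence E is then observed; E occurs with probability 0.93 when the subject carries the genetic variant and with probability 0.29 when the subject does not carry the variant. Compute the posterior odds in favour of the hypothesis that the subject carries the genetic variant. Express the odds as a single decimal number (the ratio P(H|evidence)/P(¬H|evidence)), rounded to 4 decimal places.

Prior odds = 0.108/(1−0.108) = 0.12108.
Likelihood ratio for E = 0.93/0.29 = 3.2069.
Posterior odds = prior odds × LR = 0.38828.

Posterior odds ≈ 0.3883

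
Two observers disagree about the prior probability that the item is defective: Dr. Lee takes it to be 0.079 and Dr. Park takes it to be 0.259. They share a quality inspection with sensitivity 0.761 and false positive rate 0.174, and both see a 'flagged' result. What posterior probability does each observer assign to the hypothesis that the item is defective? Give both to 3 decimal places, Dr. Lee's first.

The likelihood ratio for a 'flagged' result is 0.761/0.174 = 4.3736.
Dr. Lee: prior odds 0.079/0.921 = 0.085776; posterior odds 0.37515; posterior probability 0.273.
Dr. Park: prior odds 0.259/0.741 = 0.34953; posterior odds 1.5287; posterior probability 0.605.

Dr. Lee: 0.273; Dr. Park: 0.605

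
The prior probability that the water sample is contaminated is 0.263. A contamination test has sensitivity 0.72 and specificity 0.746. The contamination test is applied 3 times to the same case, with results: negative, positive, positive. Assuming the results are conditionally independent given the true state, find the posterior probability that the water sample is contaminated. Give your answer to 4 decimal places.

With H the event that the water sample is contaminated, the joint likelihood of the observed sequence is P(data|H) = 0.28·0.72·0.72 = 0.14515 and P(data|¬H) = 0.746·0.254·0.254 = 0.048129.
Bayes: P(H|data) = 0.263·0.14515 / (0.263·0.14515 + 0.737·0.048129) = 0.038175/0.073646 = 0.5184.

Posterior P(H) ≈ 0.5184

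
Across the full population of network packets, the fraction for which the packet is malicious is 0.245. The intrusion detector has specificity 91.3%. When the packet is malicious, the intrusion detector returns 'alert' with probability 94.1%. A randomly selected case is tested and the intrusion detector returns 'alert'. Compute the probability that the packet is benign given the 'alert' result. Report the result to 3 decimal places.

Write H for 'the packet is malicious'. Prior odds H:¬H = 0.245/0.755 = 0.32450. For the 'alert' outcome, the likelihood ratio is 0.941/0.087 = 10.816.
Posterior odds = 0.32450 × 10.816 = 3.5099, so P(H|E) = 3.5099/(1+3.5099) = 0.778. Then P(¬H|E) = 1 − 0.778 = 0.222.

P(¬H | E) ≈ 0.222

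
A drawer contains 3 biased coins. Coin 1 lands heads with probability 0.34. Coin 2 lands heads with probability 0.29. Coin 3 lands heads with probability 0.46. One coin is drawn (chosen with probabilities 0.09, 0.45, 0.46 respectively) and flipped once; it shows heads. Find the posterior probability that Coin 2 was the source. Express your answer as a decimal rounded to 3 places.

Tabulate prior·likelihood by source: [1] prior 0.09, lik 0.34, product 0.03060; [2] prior 0.45, lik 0.29, product 0.1305; [3] prior 0.46, lik 0.46, product 0.2116.
Normalizing constant = 0.37270; the posterior for Coin 2 is its product over the sum, 0.1305/0.37270 = 0.350.

Posterior probability ≈ 0.350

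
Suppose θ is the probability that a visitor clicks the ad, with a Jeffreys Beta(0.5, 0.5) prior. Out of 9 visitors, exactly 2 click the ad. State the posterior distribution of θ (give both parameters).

Observing 2 successes and 7 failures updates Beta(0.5, 0.5) by adding the success and failure counts to the two shape parameters: α = 0.5+2 = 2.5, β = 0.5+7 = 7.5.

Posterior: Beta(2.5, 7.5)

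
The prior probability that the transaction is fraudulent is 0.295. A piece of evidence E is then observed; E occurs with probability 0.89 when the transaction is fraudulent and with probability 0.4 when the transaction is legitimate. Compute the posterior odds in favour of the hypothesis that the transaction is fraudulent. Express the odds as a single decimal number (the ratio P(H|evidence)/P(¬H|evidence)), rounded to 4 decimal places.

Posterior odds ≈ 0.9310

Prior odds = 0.295/(1−0.295) = 0.41844.
Likelihood ratio for E = 0.89/0.4 = 2.2250.
Posterior odds = prior odds × LR = 0.93103.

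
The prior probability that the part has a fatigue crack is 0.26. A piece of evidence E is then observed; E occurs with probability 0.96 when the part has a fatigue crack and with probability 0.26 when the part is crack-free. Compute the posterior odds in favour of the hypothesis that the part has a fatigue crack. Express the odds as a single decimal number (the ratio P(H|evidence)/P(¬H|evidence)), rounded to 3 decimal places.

Posterior odds ≈ 1.297

Prior odds = 0.26/(1−0.26) = 0.35135.
Likelihood ratio for E = 0.96/0.26 = 3.6923.
Posterior odds = prior odds × LR = 1.2973.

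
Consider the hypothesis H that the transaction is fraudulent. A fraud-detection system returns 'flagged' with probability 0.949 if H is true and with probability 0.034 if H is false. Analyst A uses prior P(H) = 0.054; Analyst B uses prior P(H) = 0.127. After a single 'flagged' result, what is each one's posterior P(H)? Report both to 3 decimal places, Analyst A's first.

Analyst A: 0.614; Analyst B: 0.802

The likelihood ratio for a 'flagged' result is 0.949/0.034 = 27.912.
Analyst A: prior odds 0.054/0.946 = 0.057082; posterior odds 1.5933; posterior probability 0.614.
Analyst B: prior odds 0.127/0.873 = 0.14548; posterior odds 4.0605; posterior probability 0.802.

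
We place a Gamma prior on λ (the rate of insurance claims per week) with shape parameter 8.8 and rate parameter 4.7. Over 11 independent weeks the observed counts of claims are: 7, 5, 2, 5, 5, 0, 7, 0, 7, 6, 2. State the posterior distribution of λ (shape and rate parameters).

The Poisson likelihood adds the total count to the shape and the number of exposure periods to the rate. Here ∑xᵢ = 46 and n = 11, so shape 8.8→54.8 and rate 4.7→15.7.

Posterior: Gamma(shape=54.8, rate=15.7)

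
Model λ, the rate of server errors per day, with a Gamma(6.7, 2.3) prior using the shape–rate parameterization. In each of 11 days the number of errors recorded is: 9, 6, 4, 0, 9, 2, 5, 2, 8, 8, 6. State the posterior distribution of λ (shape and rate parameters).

Total count ∑xᵢ = 59 over n = 11 days.
Gamma is conjugate to the Poisson likelihood: posterior is Gamma(shape = 6.7+59 = 65.7, rate = 2.3+11 = 13.3).

Posterior: Gamma(shape=65.7, rate=13.3)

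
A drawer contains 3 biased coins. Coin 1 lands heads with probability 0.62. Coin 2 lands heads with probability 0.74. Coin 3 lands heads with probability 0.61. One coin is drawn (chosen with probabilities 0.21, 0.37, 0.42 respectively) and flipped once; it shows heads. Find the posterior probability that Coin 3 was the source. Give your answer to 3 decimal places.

P(heads|C1) = 0.62; P(heads|C2) = 0.74; P(heads|C3) = 0.61.
Prior × likelihood for each source: 0.21·0.62=0.1302, 0.37·0.74=0.2738, 0.42·0.61=0.2562. Summing gives P(heads) = 0.66020.
P(Coin 3 | heads) = 0.2562 / 0.66020 = 0.388.

Posterior probability ≈ 0.388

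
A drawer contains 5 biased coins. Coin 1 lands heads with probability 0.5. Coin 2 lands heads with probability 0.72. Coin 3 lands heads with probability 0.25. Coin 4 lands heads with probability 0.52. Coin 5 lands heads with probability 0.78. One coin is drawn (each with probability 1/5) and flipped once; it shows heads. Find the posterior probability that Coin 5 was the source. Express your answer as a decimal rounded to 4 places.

Tabulate prior·likelihood by source: [1] prior 0.2, lik 0.5, product 0.1000; [2] prior 0.2, lik 0.72, product 0.1440; [3] prior 0.2, lik 0.25, product 0.05000; [4] prior 0.2, lik 0.52, product 0.1040; [5] prior 0.2, lik 0.78, product 0.1560.
Normalizing constant = 0.55400; the posterior for Coin 5 is its product over the sum, 0.1560/0.55400 = 0.2816.

Posterior probability ≈ 0.2816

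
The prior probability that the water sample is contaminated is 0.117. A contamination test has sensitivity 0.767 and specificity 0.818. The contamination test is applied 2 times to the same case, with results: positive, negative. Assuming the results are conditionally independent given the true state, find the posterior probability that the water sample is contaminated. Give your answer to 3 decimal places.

Posterior P(H) ≈ 0.137

With H the event that the water sample is contaminated, the joint likelihood of the observed sequence is P(data|H) = 0.767·0.233 = 0.17871 and P(data|¬H) = 0.182·0.818 = 0.14888.
Bayes: P(H|data) = 0.117·0.17871 / (0.117·0.17871 + 0.883·0.14888) = 0.020909/0.15237 = 0.1372.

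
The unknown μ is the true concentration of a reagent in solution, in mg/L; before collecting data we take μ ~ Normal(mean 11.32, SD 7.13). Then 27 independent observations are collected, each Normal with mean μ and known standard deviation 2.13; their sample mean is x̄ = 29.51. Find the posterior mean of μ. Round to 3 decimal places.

Posterior mean ≈ 29.450

Prior precision 1/τ₀² = 1/7.13² = 0.0196708; data precision n/σ² = 27/2.13² = 5.95120.
Posterior precision = 0.0196708 + 5.95120 = 5.97087.
Posterior mean = (0.0196708·11.32 + 5.95120·29.51) / 5.97087 = 29.450.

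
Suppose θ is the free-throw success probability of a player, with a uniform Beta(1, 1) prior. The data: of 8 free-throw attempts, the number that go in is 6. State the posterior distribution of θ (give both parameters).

Observing 6 successes and 2 failures updates Beta(1, 1) by adding the success and failure counts to the two shape parameters: α = 1+6 = 7, β = 1+2 = 3.

Posterior: Beta(7, 3)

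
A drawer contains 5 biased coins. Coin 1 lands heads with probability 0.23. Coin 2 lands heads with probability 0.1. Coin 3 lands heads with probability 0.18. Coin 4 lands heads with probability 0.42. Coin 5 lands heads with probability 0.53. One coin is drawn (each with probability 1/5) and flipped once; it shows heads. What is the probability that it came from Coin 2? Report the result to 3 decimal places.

Posterior probability ≈ 0.068

Tabulate prior·likelihood by source: [1] prior 0.2, lik 0.23, product 0.04600; [2] prior 0.2, lik 0.1, product 0.02000; [3] prior 0.2, lik 0.18, product 0.03600; [4] prior 0.2, lik 0.42, product 0.08400; [5] prior 0.2, lik 0.53, product 0.1060.
Normalizing constant = 0.29200; the posterior for Coin 2 is its product over the sum, 0.02000/0.29200 = 0.068.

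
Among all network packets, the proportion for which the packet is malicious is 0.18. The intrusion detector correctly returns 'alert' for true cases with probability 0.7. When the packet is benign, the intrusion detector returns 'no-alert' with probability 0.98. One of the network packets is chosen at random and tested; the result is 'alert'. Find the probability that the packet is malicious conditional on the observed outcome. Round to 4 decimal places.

Write H for 'the packet is malicious'. Prior odds H:¬H = 0.18/0.82 = 0.21951. For the 'alert' outcome, the likelihood ratio is 0.7/0.02 = 35.000.
Posterior odds = 0.21951 × 35.000 = 7.6829, so P(H|E) = 7.6829/(1+7.6829) = 0.8848.

P(H | E) ≈ 0.8848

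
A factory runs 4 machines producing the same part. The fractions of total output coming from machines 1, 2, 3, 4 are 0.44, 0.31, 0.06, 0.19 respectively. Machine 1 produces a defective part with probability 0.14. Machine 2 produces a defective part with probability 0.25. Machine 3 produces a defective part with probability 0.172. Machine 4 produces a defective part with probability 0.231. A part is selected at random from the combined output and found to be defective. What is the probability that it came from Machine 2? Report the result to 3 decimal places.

Posterior probability ≈ 0.401

Tabulate prior·likelihood by source: [1] prior 0.44, lik 0.14, product 0.06160; [2] prior 0.31, lik 0.25, product 0.07750; [3] prior 0.06, lik 0.172, product 0.01032; [4] prior 0.19, lik 0.231, product 0.04389.
Normalizing constant = 0.19331; the posterior for Machine 2 is its product over the sum, 0.07750/0.19331 = 0.401.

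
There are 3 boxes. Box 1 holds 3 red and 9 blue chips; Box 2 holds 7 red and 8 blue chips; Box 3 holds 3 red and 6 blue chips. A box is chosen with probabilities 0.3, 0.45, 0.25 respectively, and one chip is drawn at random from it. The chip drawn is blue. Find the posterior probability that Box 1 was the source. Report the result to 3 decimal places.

Tabulate prior·likelihood by source: [1] prior 0.3, lik 0.75, product 0.2250; [2] prior 0.45, lik 0.5333, product 0.2400; [3] prior 0.25, lik 0.6667, product 0.1667.
Normalizing constant = 0.63167; the posterior for Box 1 is its product over the sum, 0.2250/0.63167 = 0.356.

Posterior probability ≈ 0.356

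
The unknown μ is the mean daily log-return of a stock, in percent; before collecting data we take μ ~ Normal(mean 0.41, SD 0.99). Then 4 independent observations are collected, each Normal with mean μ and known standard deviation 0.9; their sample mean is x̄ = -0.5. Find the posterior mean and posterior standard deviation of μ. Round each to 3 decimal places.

Posterior mean ≈ -0.344; posterior SD ≈ 0.410

Prior precision 1/τ₀² = 1/0.99² = 1.02030; data precision n/σ² = 4/0.9² = 4.93827.
Posterior precision = 1.02030 + 4.93827 = 5.95858, giving posterior SD = 1/√5.95858 = 0.410.
Posterior mean = (1.02030·0.41 + 4.93827·-0.5) / 5.95858 = -0.344.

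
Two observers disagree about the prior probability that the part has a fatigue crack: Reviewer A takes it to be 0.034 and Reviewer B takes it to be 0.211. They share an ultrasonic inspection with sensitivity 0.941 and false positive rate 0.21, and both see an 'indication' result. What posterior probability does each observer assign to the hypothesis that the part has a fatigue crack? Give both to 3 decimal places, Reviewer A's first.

The likelihood ratio for an 'indication' result is 0.941/0.21 = 4.4810.
Reviewer A: prior odds 0.034/0.966 = 0.035197; posterior odds 0.15771; posterior probability 0.136.
Reviewer B: prior odds 0.211/0.789 = 0.26743; posterior odds 1.1983; posterior probability 0.545.

Reviewer A: 0.136; Reviewer B: 0.545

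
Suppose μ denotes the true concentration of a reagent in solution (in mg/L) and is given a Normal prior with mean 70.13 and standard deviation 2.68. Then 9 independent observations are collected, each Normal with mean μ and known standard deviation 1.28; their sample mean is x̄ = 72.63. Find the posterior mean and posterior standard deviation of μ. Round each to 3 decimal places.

With known σ, the Normal prior is conjugate. Weight on the data is w = (n/σ²)/(n/σ² + 1/τ₀²) = 5.49316/(5.49316+0.139229) = 0.97528.
Posterior mean = w·x̄ + (1−w)·μ₀ = 0.97528·72.63 + 0.024719·70.13 = 72.568. Posterior variance = 1/(5.49316+0.139229) = 0.177544, so SD = 0.421.

Posterior mean ≈ 72.568; posterior SD ≈ 0.421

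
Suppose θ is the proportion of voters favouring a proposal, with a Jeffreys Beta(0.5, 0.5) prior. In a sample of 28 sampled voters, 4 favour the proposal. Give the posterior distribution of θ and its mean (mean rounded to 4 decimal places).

Posterior: Beta(4.5, 24.5); mean ≈ 0.1552

Observing 4 successes and 24 failures updates Beta(0.5, 0.5) by adding the success and failure counts to the two shape parameters: α = 0.5+4 = 4.5, β = 0.5+24 = 24.5.
Posterior mean = α/(α+β) = 4.5/29 = 0.1552.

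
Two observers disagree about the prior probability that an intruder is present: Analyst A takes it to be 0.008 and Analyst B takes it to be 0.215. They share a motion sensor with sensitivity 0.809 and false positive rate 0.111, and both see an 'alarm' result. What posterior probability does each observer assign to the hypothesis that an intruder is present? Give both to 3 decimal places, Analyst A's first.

P('+'|H) = 0.809, P('+'|¬H) = 0.111.
Analyst A: numerator 0.809·0.008 = 0.0064720; evidence = 0.0064720+0.111·0.992 = 0.11658; posterior = 0.056.
Analyst B: numerator 0.809·0.215 = 0.17394; evidence = 0.17394+0.111·0.785 = 0.26107; posterior = 0.666.

Analyst A: 0.056; Analyst B: 0.666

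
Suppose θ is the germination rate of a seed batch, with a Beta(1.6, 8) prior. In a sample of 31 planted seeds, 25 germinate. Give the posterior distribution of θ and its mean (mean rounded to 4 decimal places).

Observing 25 successes and 6 failures updates Beta(1.6, 8) by adding the success and failure counts to the two shape parameters: α = 1.6+25 = 26.6, β = 8+6 = 14.
Posterior mean = α/(α+β) = 26.6/40.6 = 0.6552.

Posterior: Beta(26.6, 14); mean ≈ 0.6552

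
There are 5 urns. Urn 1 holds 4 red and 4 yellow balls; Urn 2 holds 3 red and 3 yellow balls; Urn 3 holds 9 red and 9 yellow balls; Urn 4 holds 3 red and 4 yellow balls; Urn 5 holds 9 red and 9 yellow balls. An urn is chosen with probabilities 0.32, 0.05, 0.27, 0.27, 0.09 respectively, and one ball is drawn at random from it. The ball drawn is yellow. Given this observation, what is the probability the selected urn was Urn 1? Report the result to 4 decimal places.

Posterior probability ≈ 0.3081

P(yellow|Urn 1) = 0.5; P(yellow|Urn 2) = 0.5; P(yellow|Urn 3) = 0.5; P(yellow|Urn 4) = 0.5714; P(yellow|Urn 5) = 0.5.
Prior × likelihood for each source: 0.32·0.5=0.1600, 0.05·0.5=0.02500, 0.27·0.5=0.1350, 0.27·0.5714=0.1543, 0.09·0.5=0.04500. Summing gives P(yellow) = 0.51929.
P(Urn 1 | yellow) = 0.1600 / 0.51929 = 0.3081.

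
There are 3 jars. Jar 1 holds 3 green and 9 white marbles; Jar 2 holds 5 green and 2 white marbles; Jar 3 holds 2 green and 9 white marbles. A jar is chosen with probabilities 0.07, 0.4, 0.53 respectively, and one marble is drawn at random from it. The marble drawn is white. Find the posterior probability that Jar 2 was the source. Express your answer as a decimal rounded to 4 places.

Posterior probability ≈ 0.1903

P(white|Jar 1) = 0.75; P(white|Jar 2) = 0.2857; P(white|Jar 3) = 0.8182.
Prior × likelihood for each source: 0.07·0.75=0.05250, 0.4·0.2857=0.1143, 0.53·0.8182=0.4336. Summing gives P(white) = 0.60042.
P(Jar 2 | white) = 0.1143 / 0.60042 = 0.1903.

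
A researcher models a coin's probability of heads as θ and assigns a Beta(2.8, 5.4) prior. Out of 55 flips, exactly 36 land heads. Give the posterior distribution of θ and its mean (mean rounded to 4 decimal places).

The binomial likelihood is conjugate to the Beta prior: with 36 successes and 19 failures, the posterior is Beta(2.8+36, 5.4+19) = Beta(38.8, 24.4).
E[θ | data] = 38.8/(38.8+24.4) = 0.6139.

Posterior: Beta(38.8, 24.4); mean ≈ 0.6139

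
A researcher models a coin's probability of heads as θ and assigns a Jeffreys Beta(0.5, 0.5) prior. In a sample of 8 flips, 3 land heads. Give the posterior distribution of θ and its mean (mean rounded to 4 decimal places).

Observing 3 successes and 5 failures updates Beta(0.5, 0.5) by adding the success and failure counts to the two shape parameters: α = 0.5+3 = 3.5, β = 0.5+5 = 5.5.
E[θ | data] = 3.5/(3.5+5.5) = 0.3889.

Posterior: Beta(3.5, 5.5); mean ≈ 0.3889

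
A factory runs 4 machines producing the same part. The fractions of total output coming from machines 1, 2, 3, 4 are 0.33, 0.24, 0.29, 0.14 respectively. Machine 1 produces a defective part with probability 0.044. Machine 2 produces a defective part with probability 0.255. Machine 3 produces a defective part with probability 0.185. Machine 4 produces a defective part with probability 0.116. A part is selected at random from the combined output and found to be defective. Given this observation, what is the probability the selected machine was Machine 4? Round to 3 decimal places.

Posterior probability ≈ 0.112

Tabulate prior·likelihood by source: [1] prior 0.33, lik 0.044, product 0.01452; [2] prior 0.24, lik 0.255, product 0.06120; [3] prior 0.29, lik 0.185, product 0.05365; [4] prior 0.14, lik 0.116, product 0.01624.
Normalizing constant = 0.14561; the posterior for Machine 4 is its product over the sum, 0.01624/0.14561 = 0.112.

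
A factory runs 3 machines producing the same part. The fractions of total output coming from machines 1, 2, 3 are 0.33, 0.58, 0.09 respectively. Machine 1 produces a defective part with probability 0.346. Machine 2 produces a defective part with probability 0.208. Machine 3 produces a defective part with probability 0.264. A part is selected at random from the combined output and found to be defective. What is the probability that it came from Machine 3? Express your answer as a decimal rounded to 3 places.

Posterior probability ≈ 0.092

Tabulate prior·likelihood by source: [1] prior 0.33, lik 0.346, product 0.1142; [2] prior 0.58, lik 0.208, product 0.1206; [3] prior 0.09, lik 0.264, product 0.02376.
Normalizing constant = 0.25858; the posterior for Machine 3 is its product over the sum, 0.02376/0.25858 = 0.092.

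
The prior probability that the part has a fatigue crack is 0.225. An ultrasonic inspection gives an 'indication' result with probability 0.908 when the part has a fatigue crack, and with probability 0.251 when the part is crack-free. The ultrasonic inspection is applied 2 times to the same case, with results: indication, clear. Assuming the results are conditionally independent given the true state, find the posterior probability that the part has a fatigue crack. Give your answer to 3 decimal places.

With H the event that the part has a fatigue crack, the joint likelihood of the observed sequence is P(data|H) = 0.908·0.092 = 0.083536 and P(data|¬H) = 0.251·0.749 = 0.18800.
Bayes: P(H|data) = 0.225·0.083536 / (0.225·0.083536 + 0.775·0.18800) = 0.018796/0.16449 = 0.1143.

Posterior P(H) ≈ 0.114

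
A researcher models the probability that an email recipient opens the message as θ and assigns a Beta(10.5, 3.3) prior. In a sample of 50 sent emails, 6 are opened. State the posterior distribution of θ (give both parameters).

The binomial likelihood is conjugate to the Beta prior: with 6 successes and 44 failures, the posterior is Beta(10.5+6, 3.3+44) = Beta(16.5, 47.3).

Posterior: Beta(16.5, 47.3)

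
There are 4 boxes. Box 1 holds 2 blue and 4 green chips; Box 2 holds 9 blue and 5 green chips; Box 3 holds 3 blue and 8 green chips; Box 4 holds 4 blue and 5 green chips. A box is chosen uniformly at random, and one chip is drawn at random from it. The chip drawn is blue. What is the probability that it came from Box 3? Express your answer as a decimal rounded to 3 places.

Tabulate prior·likelihood by source: [1] prior 0.25, lik 0.3333, product 0.08333; [2] prior 0.25, lik 0.6429, product 0.1607; [3] prior 0.25, lik 0.2727, product 0.06818; [4] prior 0.25, lik 0.4444, product 0.1111.
Normalizing constant = 0.42334; the posterior for Box 3 is its product over the sum, 0.06818/0.42334 = 0.161.

Posterior probability ≈ 0.161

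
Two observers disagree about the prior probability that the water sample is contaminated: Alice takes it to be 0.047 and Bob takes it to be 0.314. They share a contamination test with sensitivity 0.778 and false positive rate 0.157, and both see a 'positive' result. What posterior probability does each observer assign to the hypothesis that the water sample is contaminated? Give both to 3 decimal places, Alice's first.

P('+'|H) = 0.778, P('+'|¬H) = 0.157.
Alice: numerator 0.778·0.047 = 0.036566; evidence = 0.036566+0.157·0.953 = 0.18619; posterior = 0.196.
Bob: numerator 0.778·0.314 = 0.24429; evidence = 0.24429+0.157·0.686 = 0.35199; posterior = 0.694.

Alice: 0.196; Bob: 0.694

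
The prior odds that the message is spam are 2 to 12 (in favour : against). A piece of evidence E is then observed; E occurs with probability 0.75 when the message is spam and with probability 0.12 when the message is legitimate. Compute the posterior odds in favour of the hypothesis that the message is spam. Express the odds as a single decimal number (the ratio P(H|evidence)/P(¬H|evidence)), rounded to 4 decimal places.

Posterior odds ≈ 1.0417

Prior odds = 2/12 = 0.16667.
Likelihood ratio for E = 0.75/0.12 = 6.2500.
Posterior odds = prior odds × LR = 1.0417.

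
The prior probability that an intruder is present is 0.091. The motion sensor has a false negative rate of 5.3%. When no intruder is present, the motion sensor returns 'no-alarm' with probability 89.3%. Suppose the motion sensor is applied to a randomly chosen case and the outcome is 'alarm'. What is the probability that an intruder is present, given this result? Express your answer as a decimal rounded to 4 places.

Let H be the event that an intruder is present. P(H) = 0.091, so P(¬H) = 0.909. With E the 'alarm' result, P(E|H) = 0.947 and P(E|¬H) = 0.107.
P(E) = 0.947·0.091 + 0.107·0.909 = 0.086177 + 0.097263 = 0.18344.
By Bayes' theorem, P(H|E) = 0.086177 / 0.18344 = 0.4698.

P(H | E) ≈ 0.4698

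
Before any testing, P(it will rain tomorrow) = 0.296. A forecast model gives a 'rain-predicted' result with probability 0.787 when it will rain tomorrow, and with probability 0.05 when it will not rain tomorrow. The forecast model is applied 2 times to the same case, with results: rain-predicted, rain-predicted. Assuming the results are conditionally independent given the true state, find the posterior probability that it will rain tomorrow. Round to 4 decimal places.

Posterior P(H) ≈ 0.9905

With H the event that it will rain tomorrow, the joint likelihood of the observed sequence is P(data|H) = 0.787·0.787 = 0.61937 and P(data|¬H) = 0.05·0.05 = 0.0025000.
Bayes: P(H|data) = 0.296·0.61937 / (0.296·0.61937 + 0.704·0.0025000) = 0.18333/0.18509 = 0.9905.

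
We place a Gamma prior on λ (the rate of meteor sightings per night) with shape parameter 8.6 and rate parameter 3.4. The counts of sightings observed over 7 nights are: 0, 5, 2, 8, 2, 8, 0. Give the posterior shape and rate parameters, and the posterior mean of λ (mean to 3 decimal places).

Posterior: Gamma(shape=33.6, rate=10.4); mean ≈ 3.231

The Poisson likelihood adds the total count to the shape and the number of exposure periods to the rate. Here ∑xᵢ = 25 and n = 7, so shape 8.6→33.6 and rate 3.4→10.4.
Posterior mean = shape/rate = 33.6/10.4 = 3.231.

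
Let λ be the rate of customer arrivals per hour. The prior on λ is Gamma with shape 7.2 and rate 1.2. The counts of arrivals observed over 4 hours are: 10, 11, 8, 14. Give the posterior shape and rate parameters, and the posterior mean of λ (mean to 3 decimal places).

Posterior: Gamma(shape=50.2, rate=5.2); mean ≈ 9.654

The Poisson likelihood adds the total count to the shape and the number of exposure periods to the rate. Here ∑xᵢ = 43 and n = 4, so shape 7.2→50.2 and rate 1.2→5.2.
Posterior mean = shape/rate = 50.2/5.2 = 9.654.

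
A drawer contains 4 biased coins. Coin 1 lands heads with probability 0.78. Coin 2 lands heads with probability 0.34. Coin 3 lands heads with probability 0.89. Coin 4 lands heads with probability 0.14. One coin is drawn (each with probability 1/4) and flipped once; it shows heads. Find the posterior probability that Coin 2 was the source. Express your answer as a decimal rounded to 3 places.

Posterior probability ≈ 0.158

Tabulate prior·likelihood by source: [1] prior 0.25, lik 0.78, product 0.1950; [2] prior 0.25, lik 0.34, product 0.08500; [3] prior 0.25, lik 0.89, product 0.2225; [4] prior 0.25, lik 0.14, product 0.03500.
Normalizing constant = 0.53750; the posterior for Coin 2 is its product over the sum, 0.08500/0.53750 = 0.158.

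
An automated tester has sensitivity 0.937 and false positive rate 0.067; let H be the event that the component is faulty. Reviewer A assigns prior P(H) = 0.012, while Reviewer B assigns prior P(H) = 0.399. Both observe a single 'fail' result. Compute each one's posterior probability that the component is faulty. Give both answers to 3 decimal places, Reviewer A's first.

Reviewer A: 0.145; Reviewer B: 0.903

P('+'|H) = 0.937, P('+'|¬H) = 0.067.
Reviewer A: numerator 0.937·0.012 = 0.011244; evidence = 0.011244+0.067·0.988 = 0.077440; posterior = 0.145.
Reviewer B: numerator 0.937·0.399 = 0.37386; evidence = 0.37386+0.067·0.601 = 0.41413; posterior = 0.903.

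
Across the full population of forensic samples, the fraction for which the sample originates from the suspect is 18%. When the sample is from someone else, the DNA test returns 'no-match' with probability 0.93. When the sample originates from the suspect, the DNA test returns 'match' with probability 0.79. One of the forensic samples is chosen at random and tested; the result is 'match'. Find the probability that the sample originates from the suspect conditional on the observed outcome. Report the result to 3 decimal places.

P(H | E) ≈ 0.712

Write H for 'the sample originates from the suspect'. Prior odds H:¬H = 0.18/0.82 = 0.21951. For the 'match' outcome, the likelihood ratio is 0.79/0.07 = 11.286.
Posterior odds = 0.21951 × 11.286 = 2.4774, so P(H|E) = 2.4774/(1+2.4774) = 0.712.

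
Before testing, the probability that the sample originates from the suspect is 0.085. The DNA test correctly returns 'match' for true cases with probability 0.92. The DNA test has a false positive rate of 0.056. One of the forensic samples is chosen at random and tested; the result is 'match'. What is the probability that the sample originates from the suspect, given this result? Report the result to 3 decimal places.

Write H for 'the sample originates from the suspect'. Prior odds H:¬H = 0.085/0.915 = 0.092896. For the 'match' outcome, the likelihood ratio is 0.92/0.056 = 16.429.
Posterior odds = 0.092896 × 16.429 = 1.5262, so P(H|E) = 1.5262/(1+1.5262) = 0.604.

P(H | E) ≈ 0.604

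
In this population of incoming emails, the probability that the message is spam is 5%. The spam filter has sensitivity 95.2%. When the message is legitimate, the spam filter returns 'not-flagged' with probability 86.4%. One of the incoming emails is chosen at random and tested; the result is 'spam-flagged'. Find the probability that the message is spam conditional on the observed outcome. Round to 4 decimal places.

Write H for 'the message is spam'. Prior odds H:¬H = 0.05/0.95 = 0.052632. For the 'spam-flagged' outcome, the likelihood ratio is 0.952/0.136 = 7.0000.
Posterior odds = 0.052632 × 7.0000 = 0.36842, so P(H|E) = 0.36842/(1+0.36842) = 0.2692.

P(H | E) ≈ 0.2692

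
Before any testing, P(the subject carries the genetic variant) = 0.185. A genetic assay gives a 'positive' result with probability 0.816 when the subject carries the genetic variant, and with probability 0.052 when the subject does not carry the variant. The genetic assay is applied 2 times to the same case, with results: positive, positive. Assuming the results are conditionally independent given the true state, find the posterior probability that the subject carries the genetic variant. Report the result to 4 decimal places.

Posterior P(H) ≈ 0.9824

Let H be the event that the subject carries the genetic variant; start with P(H) = 0.185. P('positive'|H) = 0.816, P('positive'|¬H) = 0.052.
Update on result 1 ('positive'): P(H) ← 0.816·0.1850 / (0.816·0.1850 + 0.052·0.8150) = 0.15096/0.19334 = 0.7808.
Update on result 2 ('positive'): P(H) ← 0.816·0.7808 / (0.816·0.7808 + 0.052·0.2192) = 0.63713/0.64853 = 0.9824.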